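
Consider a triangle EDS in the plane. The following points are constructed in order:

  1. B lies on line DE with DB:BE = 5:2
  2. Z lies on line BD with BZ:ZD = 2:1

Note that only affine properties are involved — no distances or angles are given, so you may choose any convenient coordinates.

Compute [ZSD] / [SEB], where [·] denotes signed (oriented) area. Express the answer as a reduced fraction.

[ZSD]:[SEB] = -5/6

Set E = (0, 0), D = (1, 0), S = (0, 1); any affine frame gives the same invariant.
1. B lies on line DE with DB:BE = 5:2 ⇒ B = (2/7, 0)
2. Z lies on line BD with BZ:ZD = 2:1 ⇒ Z = (16/21, 0)
2·[ZSD] = -5/21, 2·[SEB] = 2/7
[ZSD]:[SEB] = -5/21:2/7 = -5/6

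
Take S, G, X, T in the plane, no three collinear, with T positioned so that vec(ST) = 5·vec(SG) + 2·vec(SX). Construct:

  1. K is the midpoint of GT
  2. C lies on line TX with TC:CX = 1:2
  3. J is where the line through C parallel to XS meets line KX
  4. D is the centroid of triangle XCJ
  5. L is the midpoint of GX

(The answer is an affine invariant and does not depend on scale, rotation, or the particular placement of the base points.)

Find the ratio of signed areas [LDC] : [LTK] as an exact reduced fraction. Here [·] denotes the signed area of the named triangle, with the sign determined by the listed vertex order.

Set S = (0, 0), G = (1, 0), X = (0, 1), T = (5, 2); any affine frame gives the same invariant.
1. K is the midpoint of GT ⇒ K = (3, 1)
2. C lies on line TX with TC:CX = 1:2 ⇒ C = (10/3, 5/3)
3. J is where the line through C parallel to XS meets line KX ⇒ J = (10/3, 1)
4. D is the centroid of triangle XCJ ⇒ D = (20/9, 11/9)
5. L is the midpoint of GX ⇒ L = (1/2, 1/2)
2·[LDC] = -1/27, 2·[LTK] = -3/2
[LDC]:[LTK] = -1/27:-3/2 = 2/81

[LDC]:[LTK] = 2/81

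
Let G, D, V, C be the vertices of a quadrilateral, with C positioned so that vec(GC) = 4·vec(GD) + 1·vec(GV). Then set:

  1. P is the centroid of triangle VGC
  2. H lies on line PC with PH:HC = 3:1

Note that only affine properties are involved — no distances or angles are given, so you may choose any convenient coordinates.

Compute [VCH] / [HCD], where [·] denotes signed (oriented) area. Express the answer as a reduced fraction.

Set G = (0, 0), D = (1, 0), V = (0, 1), C = (4, 1); any affine frame gives the same invariant.
1. P is the centroid of triangle VGC ⇒ P = (4/3, 2/3)
2. H lies on line PC with PH:HC = 3:1 ⇒ H = (10/3, 11/12)
2·[VCH] = -1/3, 2·[HCD] = -5/12
[VCH]:[HCD] = -1/3:-5/12 = 4/5

[VCH]:[HCD] = 4/5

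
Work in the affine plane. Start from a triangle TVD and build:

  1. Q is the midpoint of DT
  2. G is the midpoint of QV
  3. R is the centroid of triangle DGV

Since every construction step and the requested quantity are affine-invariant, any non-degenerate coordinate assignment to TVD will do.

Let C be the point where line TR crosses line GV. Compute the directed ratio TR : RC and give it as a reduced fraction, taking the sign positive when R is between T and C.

TR:RC = -4

Choose coordinates T = (0, 0), V = (1, 0), D = (0, 1).
1. Q is the midpoint of DT ⇒ Q = (0, 1/2)
2. G is the midpoint of QV ⇒ G = (1/2, 1/4)
3. R is the centroid of triangle DGV ⇒ R = (1/2, 5/12)
line TR meets GV at C = (3/8, 5/16)
R = T + t·(C−T) with t = 4/3, so TR:RC = 4/3:-1/3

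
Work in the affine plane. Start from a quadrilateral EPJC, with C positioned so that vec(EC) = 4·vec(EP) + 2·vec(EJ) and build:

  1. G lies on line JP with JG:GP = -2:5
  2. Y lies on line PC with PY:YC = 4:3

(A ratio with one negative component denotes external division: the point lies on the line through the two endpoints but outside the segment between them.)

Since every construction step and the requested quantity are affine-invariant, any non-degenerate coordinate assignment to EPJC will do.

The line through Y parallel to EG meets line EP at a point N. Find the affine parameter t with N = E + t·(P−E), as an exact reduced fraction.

Set E = (0, 0), P = (1, 0), J = (0, 1), C = (4, 2); any affine frame gives the same invariant.
1. G lies on line JP with JG:GP = -2:5 ⇒ G = (-2/3, 5/3)
2. Y lies on line PC with PY:YC = 4:3 ⇒ Y = (19/7, 8/7)
through Y parallel to EG: direction (-2/3, 5/3); meets EP at N = (111/35, 0)
N = E + t·(P−E) with t = 111/35

t = 111/35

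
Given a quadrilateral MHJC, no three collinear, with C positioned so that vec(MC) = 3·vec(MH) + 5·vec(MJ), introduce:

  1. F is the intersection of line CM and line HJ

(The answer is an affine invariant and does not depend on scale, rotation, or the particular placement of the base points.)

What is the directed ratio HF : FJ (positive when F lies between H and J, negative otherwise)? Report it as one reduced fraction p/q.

Set M = (0, 0), H = (1, 0), J = (0, 1), C = (3, 5); any affine frame gives the same invariant.
1. F is the intersection of line CM and line HJ ⇒ F = (3/8, 5/8)
F = H + t·(J−H) with t = 5/8, so HF:FJ = t:(1−t) = 5/8:3/8

HF:FJ = 5/3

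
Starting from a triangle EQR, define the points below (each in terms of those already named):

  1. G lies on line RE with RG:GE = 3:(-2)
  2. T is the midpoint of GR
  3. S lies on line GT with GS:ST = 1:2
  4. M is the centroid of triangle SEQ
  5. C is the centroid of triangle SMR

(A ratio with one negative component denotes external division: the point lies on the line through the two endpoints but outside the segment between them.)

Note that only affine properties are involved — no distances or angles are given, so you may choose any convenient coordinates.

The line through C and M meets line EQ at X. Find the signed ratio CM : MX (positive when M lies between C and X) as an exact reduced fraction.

CM:MX = -1/3

Work in coordinates with E = (0, 0), Q = (1, 0), R = (0, 1).
1. G lies on line RE with RG:GE = 3:(-2) ⇒ G = (0, -2)
2. T is the midpoint of GR ⇒ T = (0, -1/2)
3. S lies on line GT with GS:ST = 1:2 ⇒ S = (0, -3/2)
4. M is the centroid of triangle SEQ ⇒ M = (1/3, -1/2)
5. C is the centroid of triangle SMR ⇒ C = (1/9, -1/3)
line CM meets EQ at X = (-1/3, 0)
M = C + t·(X−C) with t = -1/2, so CM:MX = -1/2:3/2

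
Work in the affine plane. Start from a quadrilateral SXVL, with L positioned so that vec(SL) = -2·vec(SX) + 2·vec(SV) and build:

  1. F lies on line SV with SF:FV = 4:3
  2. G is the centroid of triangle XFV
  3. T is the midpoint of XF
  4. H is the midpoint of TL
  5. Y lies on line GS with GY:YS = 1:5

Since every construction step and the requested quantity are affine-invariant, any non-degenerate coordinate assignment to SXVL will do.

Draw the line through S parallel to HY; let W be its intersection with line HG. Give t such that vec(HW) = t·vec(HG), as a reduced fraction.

Choose coordinates S = (0, 0), X = (1, 0), V = (0, 1), L = (-2, 2).
1. F lies on line SV with SF:FV = 4:3 ⇒ F = (0, 4/7)
2. G is the centroid of triangle XFV ⇒ G = (1/3, 11/21)
3. T is the midpoint of XF ⇒ T = (1/2, 2/7)
4. H is the midpoint of TL ⇒ H = (-3/4, 8/7)
5. Y lies on line GS with GY:YS = 1:5 ⇒ Y = (5/18, 55/126)
through S parallel to HY: direction (37/36, -89/126); meets HG at W = (-37/6, 89/21)
W = H + t·(G−H) with t = -5

t = -5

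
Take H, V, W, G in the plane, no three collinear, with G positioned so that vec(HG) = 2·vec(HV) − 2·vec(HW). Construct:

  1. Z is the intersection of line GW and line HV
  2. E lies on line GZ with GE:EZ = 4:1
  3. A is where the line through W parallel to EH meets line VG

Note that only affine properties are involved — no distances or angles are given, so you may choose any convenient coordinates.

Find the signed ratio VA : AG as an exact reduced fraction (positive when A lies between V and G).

VA:AG = -4/15

Choose coordinates H = (0, 0), V = (1, 0), W = (0, 1), G = (2, -2).
1. Z is the intersection of line GW and line HV ⇒ Z = (2/3, 0)
2. E lies on line GZ with GE:EZ = 4:1 ⇒ E = (14/15, -2/5)
3. A is where the line through W parallel to EH meets line VG ⇒ A = (7/11, 8/11)
A = V + t·(G−V) with t = -4/11, so VA:AG = t:(1−t) = -4/11:15/11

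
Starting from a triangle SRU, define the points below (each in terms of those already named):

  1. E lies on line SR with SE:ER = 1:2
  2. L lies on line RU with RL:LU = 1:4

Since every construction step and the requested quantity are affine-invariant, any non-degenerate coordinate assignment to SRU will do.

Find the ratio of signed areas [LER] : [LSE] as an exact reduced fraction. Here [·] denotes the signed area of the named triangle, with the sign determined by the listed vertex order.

[LER]:[LSE] = 2

Set S = (0, 0), R = (1, 0), U = (0, 1); any affine frame gives the same invariant.
1. E lies on line SR with SE:ER = 1:2 ⇒ E = (1/3, 0)
2. L lies on line RU with RL:LU = 1:4 ⇒ L = (4/5, 1/5)
2·[LER] = 2/15, 2·[LSE] = 1/15
[LER]:[LSE] = 2/15:1/15 = 2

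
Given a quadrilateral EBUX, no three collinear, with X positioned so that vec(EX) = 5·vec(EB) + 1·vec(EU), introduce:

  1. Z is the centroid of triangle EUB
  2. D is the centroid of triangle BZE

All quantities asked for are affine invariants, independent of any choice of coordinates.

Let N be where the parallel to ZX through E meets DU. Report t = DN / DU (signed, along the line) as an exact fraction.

Set E = (0, 0), B = (1, 0), U = (0, 1), X = (5, 1); any affine frame gives the same invariant.
1. Z is the centroid of triangle EUB ⇒ Z = (1/3, 1/3)
2. D is the centroid of triangle BZE ⇒ D = (4/9, 1/9)
through E parallel to ZX: direction (14/3, 2/3); meets DU at N = (7/15, 1/15)
N = D + t·(U−D) with t = -1/20

t = -1/20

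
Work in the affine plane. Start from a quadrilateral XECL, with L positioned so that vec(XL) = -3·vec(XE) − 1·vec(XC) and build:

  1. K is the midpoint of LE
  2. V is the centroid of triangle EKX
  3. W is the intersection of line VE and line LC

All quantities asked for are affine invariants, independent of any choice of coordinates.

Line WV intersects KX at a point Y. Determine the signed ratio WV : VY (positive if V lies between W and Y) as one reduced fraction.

Choose coordinates X = (0, 0), E = (1, 0), C = (0, 1), L = (-3, -1).
1. K is the midpoint of LE ⇒ K = (-1, -1/2)
2. V is the centroid of triangle EKX ⇒ V = (0, -1/6)
3. W is the intersection of line VE and line LC ⇒ W = (-7/3, -5/9)
line WV meets KX at Y = (-1/2, -1/4)
V = W + t·(Y−W) with t = 14/11, so WV:VY = 14/11:-3/11

WV:VY = -14/3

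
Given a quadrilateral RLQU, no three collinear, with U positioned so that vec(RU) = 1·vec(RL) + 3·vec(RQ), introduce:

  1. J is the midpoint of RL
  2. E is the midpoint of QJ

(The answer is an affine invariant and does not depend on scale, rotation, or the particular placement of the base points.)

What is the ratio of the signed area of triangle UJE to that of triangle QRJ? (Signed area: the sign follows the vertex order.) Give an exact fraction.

[UJE]:[QRJ] = -2

Choose coordinates R = (0, 0), L = (1, 0), Q = (0, 1), U = (1, 3).
1. J is the midpoint of RL ⇒ J = (1/2, 0)
2. E is the midpoint of QJ ⇒ E = (1/4, 1/2)
2·[UJE] = -1, 2·[QRJ] = 1/2
[UJE]:[QRJ] = -1:1/2 = -2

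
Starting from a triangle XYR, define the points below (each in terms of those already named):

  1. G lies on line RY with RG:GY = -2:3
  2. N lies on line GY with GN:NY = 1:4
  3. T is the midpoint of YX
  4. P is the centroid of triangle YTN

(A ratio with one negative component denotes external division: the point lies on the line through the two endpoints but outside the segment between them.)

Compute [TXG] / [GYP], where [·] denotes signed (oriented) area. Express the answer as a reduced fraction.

Choose coordinates X = (0, 0), Y = (1, 0), R = (0, 1).
1. G lies on line RY with RG:GY = -2:3 ⇒ G = (-2, 3)
2. N lies on line GY with GN:NY = 1:4 ⇒ N = (-7/5, 12/5)
3. T is the midpoint of YX ⇒ T = (1/2, 0)
4. P is the centroid of triangle YTN ⇒ P = (1/30, 4/5)
2·[TXG] = -3/2, 2·[GYP] = -1/2
[TXG]:[GYP] = -3/2:-1/2 = 3

[TXG]:[GYP] = 3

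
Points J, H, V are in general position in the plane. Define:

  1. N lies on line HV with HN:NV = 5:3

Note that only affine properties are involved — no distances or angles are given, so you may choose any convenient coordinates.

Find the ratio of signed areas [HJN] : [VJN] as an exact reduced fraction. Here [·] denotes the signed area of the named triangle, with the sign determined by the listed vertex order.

Work in coordinates with J = (0, 0), H = (1, 0), V = (0, 1).
1. N lies on line HV with HN:NV = 5:3 ⇒ N = (3/8, 5/8)
2·[HJN] = -5/8, 2·[VJN] = 3/8
[HJN]:[VJN] = -5/8:3/8 = -5/3

[HJN]:[VJN] = -5/3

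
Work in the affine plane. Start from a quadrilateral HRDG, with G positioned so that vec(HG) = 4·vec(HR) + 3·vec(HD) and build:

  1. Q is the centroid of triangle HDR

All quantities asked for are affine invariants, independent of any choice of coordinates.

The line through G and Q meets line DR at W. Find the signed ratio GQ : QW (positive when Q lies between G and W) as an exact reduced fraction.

Assign H = (0, 0), R = (1, 0), D = (0, 1), G = (4, 3) — the answer is frame-independent, so this choice is without loss of generality.
1. Q is the centroid of triangle HDR ⇒ Q = (1/3, 1/3)
line GQ meets DR at W = (10/19, 9/19)
Q = G + t·(W−G) with t = 19/18, so GQ:QW = 19/18:-1/18

GQ:QW = -19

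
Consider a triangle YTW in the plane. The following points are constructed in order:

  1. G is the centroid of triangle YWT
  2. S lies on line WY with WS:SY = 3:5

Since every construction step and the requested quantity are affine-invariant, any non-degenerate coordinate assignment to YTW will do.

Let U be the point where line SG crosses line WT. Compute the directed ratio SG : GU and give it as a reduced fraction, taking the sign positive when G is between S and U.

Work in coordinates with Y = (0, 0), T = (1, 0), W = (0, 1).
1. G is the centroid of triangle YWT ⇒ G = (1/3, 1/3)
2. S lies on line WY with WS:SY = 3:5 ⇒ S = (0, 5/8)
line SG meets WT at U = (3, -2)
G = S + t·(U−S) with t = 1/9, so SG:GU = 1/9:8/9

SG:GU = 1/8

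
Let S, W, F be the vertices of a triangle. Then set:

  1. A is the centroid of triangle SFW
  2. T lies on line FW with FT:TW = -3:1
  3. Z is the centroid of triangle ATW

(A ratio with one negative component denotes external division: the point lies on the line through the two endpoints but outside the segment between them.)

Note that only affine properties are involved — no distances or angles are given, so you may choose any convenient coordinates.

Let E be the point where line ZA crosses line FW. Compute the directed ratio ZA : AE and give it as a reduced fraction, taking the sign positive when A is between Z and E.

ZA:AE = -2/3

Work in coordinates with S = (0, 0), W = (1, 0), F = (0, 1).
1. A is the centroid of triangle SFW ⇒ A = (1/3, 1/3)
2. T lies on line FW with FT:TW = -3:1 ⇒ T = (3/2, -1/2)
3. Z is the centroid of triangle ATW ⇒ Z = (17/18, -1/18)
line ZA meets FW at E = (5/4, -1/4)
A = Z + t·(E−Z) with t = -2, so ZA:AE = -2:3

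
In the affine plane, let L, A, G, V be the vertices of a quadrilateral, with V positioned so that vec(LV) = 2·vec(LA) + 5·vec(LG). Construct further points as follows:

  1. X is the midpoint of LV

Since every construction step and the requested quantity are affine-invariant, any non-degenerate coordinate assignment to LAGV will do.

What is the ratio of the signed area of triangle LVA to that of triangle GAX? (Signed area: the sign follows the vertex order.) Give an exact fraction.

Assign L = (0, 0), A = (1, 0), G = (0, 1), V = (2, 5) — the answer is frame-independent, so this choice is without loss of generality.
1. X is the midpoint of LV ⇒ X = (1, 5/2)
2·[LVA] = -5, 2·[GAX] = 5/2
[LVA]:[GAX] = -5:5/2 = -2

[LVA]:[GAX] = -2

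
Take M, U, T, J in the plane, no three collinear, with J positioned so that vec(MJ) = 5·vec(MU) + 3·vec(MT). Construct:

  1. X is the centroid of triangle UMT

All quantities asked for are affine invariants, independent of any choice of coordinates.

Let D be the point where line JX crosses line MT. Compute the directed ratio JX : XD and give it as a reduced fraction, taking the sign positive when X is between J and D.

JX:XD = 14

Choose coordinates M = (0, 0), U = (1, 0), T = (0, 1), J = (5, 3).
1. X is the centroid of triangle UMT ⇒ X = (1/3, 1/3)
line JX meets MT at D = (0, 1/7)
X = J + t·(D−J) with t = 14/15, so JX:XD = 14/15:1/15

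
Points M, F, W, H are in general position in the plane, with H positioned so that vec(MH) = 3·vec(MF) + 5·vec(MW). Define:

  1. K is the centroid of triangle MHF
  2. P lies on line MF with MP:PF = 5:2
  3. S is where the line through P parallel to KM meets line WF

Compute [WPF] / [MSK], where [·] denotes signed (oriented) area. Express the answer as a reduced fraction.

[WPF]:[MSK] = 6/25

Set M = (0, 0), F = (1, 0), W = (0, 1), H = (3, 5); any affine frame gives the same invariant.
1. K is the centroid of triangle MHF ⇒ K = (4/3, 5/3)
2. P lies on line MF with MP:PF = 5:2 ⇒ P = (5/7, 0)
3. S is where the line through P parallel to KM meets line WF ⇒ S = (53/63, 10/63)
2·[WPF] = 2/7, 2·[MSK] = 25/21
[WPF]:[MSK] = 2/7:25/21 = 6/25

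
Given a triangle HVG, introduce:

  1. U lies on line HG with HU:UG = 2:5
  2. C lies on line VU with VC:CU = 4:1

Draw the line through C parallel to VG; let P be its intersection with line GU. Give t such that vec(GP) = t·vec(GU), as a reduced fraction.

Set H = (0, 0), V = (1, 0), G = (0, 1); any affine frame gives the same invariant.
1. U lies on line HG with HU:UG = 2:5 ⇒ U = (0, 2/7)
2. C lies on line VU with VC:CU = 4:1 ⇒ C = (1/5, 8/35)
through C parallel to VG: direction (-1, 1); meets GU at P = (0, 3/7)
P = G + t·(U−G) with t = 4/5

t = 4/5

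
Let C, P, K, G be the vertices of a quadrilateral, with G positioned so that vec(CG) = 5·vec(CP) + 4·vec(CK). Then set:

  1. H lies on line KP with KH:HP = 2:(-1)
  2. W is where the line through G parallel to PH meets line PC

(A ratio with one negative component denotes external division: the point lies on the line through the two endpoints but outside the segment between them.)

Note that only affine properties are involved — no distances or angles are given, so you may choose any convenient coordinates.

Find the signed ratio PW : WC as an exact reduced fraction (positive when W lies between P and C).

PW:WC = -8/9

Work in coordinates with C = (0, 0), P = (1, 0), K = (0, 1), G = (5, 4).
1. H lies on line KP with KH:HP = 2:(-1) ⇒ H = (2, -1)
2. W is where the line through G parallel to PH meets line PC ⇒ W = (9, 0)
W = P + t·(C−P) with t = -8, so PW:WC = t:(1−t) = -8:9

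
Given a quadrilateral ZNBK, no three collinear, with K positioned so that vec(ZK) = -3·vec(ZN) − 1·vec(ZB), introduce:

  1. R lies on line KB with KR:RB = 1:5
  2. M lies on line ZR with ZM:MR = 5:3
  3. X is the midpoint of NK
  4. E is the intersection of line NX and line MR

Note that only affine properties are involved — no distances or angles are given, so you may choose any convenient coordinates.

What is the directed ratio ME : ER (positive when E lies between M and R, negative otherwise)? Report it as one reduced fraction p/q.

Work in coordinates with Z = (0, 0), N = (1, 0), B = (0, 1), K = (-3, -1).
1. R lies on line KB with KR:RB = 1:5 ⇒ R = (-5/2, -2/3)
2. M lies on line ZR with ZM:MR = 5:3 ⇒ M = (-25/16, -5/12)
3. X is the midpoint of NK ⇒ X = (-1, -1/2)
4. E is the intersection of line NX and line MR ⇒ E = (-15, -4)
E = M + t·(R−M) with t = 43/3, so ME:ER = t:(1−t) = 43/3:-40/3

ME:ER = -43/40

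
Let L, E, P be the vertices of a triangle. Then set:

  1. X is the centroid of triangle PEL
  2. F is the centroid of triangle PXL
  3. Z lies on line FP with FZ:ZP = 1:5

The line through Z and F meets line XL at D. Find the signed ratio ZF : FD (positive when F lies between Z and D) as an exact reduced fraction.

ZF:FD = 1/3

Work in coordinates with L = (0, 0), E = (1, 0), P = (0, 1).
1. X is the centroid of triangle PEL ⇒ X = (1/3, 1/3)
2. F is the centroid of triangle PXL ⇒ F = (1/9, 4/9)
3. Z lies on line FP with FZ:ZP = 1:5 ⇒ Z = (5/54, 29/54)
line ZF meets XL at D = (1/6, 1/6)
F = Z + t·(D−Z) with t = 1/4, so ZF:FD = 1/4:3/4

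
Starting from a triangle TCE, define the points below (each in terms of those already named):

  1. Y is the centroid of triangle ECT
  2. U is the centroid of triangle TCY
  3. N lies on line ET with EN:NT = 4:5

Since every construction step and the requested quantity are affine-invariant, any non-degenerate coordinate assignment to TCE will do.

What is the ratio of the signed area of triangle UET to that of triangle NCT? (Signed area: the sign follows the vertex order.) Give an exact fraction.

[UET]:[NCT] = -4/5

Assign T = (0, 0), C = (1, 0), E = (0, 1) — the answer is frame-independent, so this choice is without loss of generality.
1. Y is the centroid of triangle ECT ⇒ Y = (1/3, 1/3)
2. U is the centroid of triangle TCY ⇒ U = (4/9, 1/9)
3. N lies on line ET with EN:NT = 4:5 ⇒ N = (0, 5/9)
2·[UET] = 4/9, 2·[NCT] = -5/9
[UET]:[NCT] = 4/9:-5/9 = -4/5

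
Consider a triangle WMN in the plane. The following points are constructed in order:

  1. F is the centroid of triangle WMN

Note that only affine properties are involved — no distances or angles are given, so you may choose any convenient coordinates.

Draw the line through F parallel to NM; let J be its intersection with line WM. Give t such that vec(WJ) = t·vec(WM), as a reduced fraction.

t = 2/3

Work in coordinates with W = (0, 0), M = (1, 0), N = (0, 1).
1. F is the centroid of triangle WMN ⇒ F = (1/3, 1/3)
through F parallel to NM: direction (1, -1); meets WM at J = (2/3, 0)
J = W + t·(M−W) with t = 2/3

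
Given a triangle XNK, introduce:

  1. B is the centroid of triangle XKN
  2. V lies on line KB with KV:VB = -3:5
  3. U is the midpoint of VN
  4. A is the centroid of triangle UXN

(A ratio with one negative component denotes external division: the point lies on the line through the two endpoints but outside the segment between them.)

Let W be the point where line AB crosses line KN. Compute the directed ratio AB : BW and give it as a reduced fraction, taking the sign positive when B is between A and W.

Choose coordinates X = (0, 0), N = (1, 0), K = (0, 1).
1. B is the centroid of triangle XKN ⇒ B = (1/3, 1/3)
2. V lies on line KB with KV:VB = -3:5 ⇒ V = (-1/2, 2)
3. U is the midpoint of VN ⇒ U = (1/4, 1)
4. A is the centroid of triangle UXN ⇒ A = (5/12, 1/3)
line AB meets KN at W = (2/3, 1/3)
B = A + t·(W−A) with t = -1/3, so AB:BW = -1/3:4/3

AB:BW = -1/4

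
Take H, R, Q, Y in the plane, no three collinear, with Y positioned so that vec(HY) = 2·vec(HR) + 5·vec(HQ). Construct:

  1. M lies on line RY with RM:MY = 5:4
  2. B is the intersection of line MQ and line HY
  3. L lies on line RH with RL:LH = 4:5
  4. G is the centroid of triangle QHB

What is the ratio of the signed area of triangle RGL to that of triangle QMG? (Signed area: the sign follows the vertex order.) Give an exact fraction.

[RGL]:[QMG] = -108/133

Choose coordinates H = (0, 0), R = (1, 0), Q = (0, 1), Y = (2, 5).
1. M lies on line RY with RM:MY = 5:4 ⇒ M = (14/9, 25/9)
2. B is the intersection of line MQ and line HY ⇒ B = (14/19, 35/19)
3. L lies on line RH with RL:LH = 4:5 ⇒ L = (5/9, 0)
4. G is the centroid of triangle QHB ⇒ G = (14/57, 18/19)
2·[RGL] = 8/19, 2·[QMG] = -14/27
[RGL]:[QMG] = 8/19:-14/27 = -108/133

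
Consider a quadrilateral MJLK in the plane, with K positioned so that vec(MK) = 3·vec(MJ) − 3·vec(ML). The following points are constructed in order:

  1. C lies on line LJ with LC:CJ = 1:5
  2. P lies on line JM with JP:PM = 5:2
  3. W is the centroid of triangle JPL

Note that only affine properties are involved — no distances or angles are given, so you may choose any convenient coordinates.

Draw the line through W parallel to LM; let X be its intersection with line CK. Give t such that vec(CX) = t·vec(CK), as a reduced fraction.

Choose coordinates M = (0, 0), J = (1, 0), L = (0, 1), K = (3, -3).
1. C lies on line LJ with LC:CJ = 1:5 ⇒ C = (1/6, 5/6)
2. P lies on line JM with JP:PM = 5:2 ⇒ P = (2/7, 0)
3. W is the centroid of triangle JPL ⇒ W = (3/7, 1/3)
through W parallel to LM: direction (0, -1); meets CK at X = (3/7, 57/119)
X = C + t·(K−C) with t = 11/119

t = 11/119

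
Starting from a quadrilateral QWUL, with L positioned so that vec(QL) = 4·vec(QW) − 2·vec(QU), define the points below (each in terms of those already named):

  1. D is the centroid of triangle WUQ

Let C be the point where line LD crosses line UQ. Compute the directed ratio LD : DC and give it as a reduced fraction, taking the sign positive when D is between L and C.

LD:DC = 11

Assign Q = (0, 0), W = (1, 0), U = (0, 1), L = (4, -2) — the answer is frame-independent, so this choice is without loss of generality.
1. D is the centroid of triangle WUQ ⇒ D = (1/3, 1/3)
line LD meets UQ at C = (0, 6/11)
D = L + t·(C−L) with t = 11/12, so LD:DC = 11/12:1/12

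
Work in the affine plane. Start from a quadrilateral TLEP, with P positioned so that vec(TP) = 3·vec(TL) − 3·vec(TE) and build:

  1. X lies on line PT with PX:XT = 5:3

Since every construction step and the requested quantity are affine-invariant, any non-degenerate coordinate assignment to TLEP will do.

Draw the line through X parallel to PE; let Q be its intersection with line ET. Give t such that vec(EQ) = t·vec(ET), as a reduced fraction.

Assign T = (0, 0), L = (1, 0), E = (0, 1), P = (3, -3) — the answer is frame-independent, so this choice is without loss of generality.
1. X lies on line PT with PX:XT = 5:3 ⇒ X = (9/8, -9/8)
through X parallel to PE: direction (-3, 4); meets ET at Q = (0, 3/8)
Q = E + t·(T−E) with t = 5/8

t = 5/8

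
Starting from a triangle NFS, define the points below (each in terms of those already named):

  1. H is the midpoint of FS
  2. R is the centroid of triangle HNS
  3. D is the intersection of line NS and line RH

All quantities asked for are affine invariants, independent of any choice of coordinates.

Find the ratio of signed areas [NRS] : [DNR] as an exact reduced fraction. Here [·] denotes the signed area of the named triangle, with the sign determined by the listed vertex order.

Assign N = (0, 0), F = (1, 0), S = (0, 1) — the answer is frame-independent, so this choice is without loss of generality.
1. H is the midpoint of FS ⇒ H = (1/2, 1/2)
2. R is the centroid of triangle HNS ⇒ R = (1/6, 1/2)
3. D is the intersection of line NS and line RH ⇒ D = (0, 1/2)
2·[NRS] = 1/6, 2·[DNR] = 1/12
[NRS]:[DNR] = 1/6:1/12 = 2

[NRS]:[DNR] = 2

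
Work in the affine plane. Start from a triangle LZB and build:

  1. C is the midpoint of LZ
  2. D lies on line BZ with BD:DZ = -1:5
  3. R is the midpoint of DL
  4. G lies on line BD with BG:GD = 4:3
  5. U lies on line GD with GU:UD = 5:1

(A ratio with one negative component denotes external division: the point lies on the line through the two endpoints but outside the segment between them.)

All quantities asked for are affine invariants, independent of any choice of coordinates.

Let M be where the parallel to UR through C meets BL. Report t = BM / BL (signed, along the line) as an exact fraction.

t = -11/6

Set L = (0, 0), Z = (1, 0), B = (0, 1); any affine frame gives the same invariant.
1. C is the midpoint of LZ ⇒ C = (1/2, 0)
2. D lies on line BZ with BD:DZ = -1:5 ⇒ D = (-1/4, 5/4)
3. R is the midpoint of DL ⇒ R = (-1/8, 5/8)
4. G lies on line BD with BG:GD = 4:3 ⇒ G = (-1/7, 8/7)
5. U lies on line GD with GU:UD = 5:1 ⇒ U = (-13/56, 69/56)
through C parallel to UR: direction (3/28, -17/28); meets BL at M = (0, 17/6)
M = B + t·(L−B) with t = -11/6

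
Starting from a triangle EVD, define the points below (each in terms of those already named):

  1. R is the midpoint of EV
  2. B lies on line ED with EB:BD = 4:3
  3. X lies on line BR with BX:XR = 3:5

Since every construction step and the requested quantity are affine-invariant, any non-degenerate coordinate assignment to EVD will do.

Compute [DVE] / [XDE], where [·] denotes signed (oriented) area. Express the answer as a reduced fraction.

[DVE]:[XDE] = -16/3

Assign E = (0, 0), V = (1, 0), D = (0, 1) — the answer is frame-independent, so this choice is without loss of generality.
1. R is the midpoint of EV ⇒ R = (1/2, 0)
2. B lies on line ED with EB:BD = 4:3 ⇒ B = (0, 4/7)
3. X lies on line BR with BX:XR = 3:5 ⇒ X = (3/16, 5/14)
2·[DVE] = -1, 2·[XDE] = 3/16
[DVE]:[XDE] = -1:3/16 = -16/3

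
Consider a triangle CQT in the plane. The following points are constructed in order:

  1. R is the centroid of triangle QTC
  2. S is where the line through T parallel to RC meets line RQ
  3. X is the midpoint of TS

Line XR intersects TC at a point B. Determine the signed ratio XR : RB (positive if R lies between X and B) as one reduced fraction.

XR:RB = -3/2

Assign C = (0, 0), Q = (1, 0), T = (0, 1) — the answer is frame-independent, so this choice is without loss of generality.
1. R is the centroid of triangle QTC ⇒ R = (1/3, 1/3)
2. S is where the line through T parallel to RC meets line RQ ⇒ S = (-1/3, 2/3)
3. X is the midpoint of TS ⇒ X = (-1/6, 5/6)
line XR meets TC at B = (0, 2/3)
R = X + t·(B−X) with t = 3, so XR:RB = 3:-2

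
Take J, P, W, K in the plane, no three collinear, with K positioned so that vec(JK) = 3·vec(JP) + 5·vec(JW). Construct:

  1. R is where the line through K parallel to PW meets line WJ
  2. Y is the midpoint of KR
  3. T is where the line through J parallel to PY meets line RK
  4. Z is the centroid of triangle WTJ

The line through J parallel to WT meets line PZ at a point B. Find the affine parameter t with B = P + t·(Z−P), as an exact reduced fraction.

Set J = (0, 0), P = (1, 0), W = (0, 1), K = (3, 5); any affine frame gives the same invariant.
1. R is where the line through K parallel to PW meets line WJ ⇒ R = (0, 8)
2. Y is the midpoint of KR ⇒ Y = (3/2, 13/2)
3. T is where the line through J parallel to PY meets line RK ⇒ T = (4/7, 52/7)
4. Z is the centroid of triangle WTJ ⇒ Z = (4/21, 59/21)
through J parallel to WT: direction (4/7, 45/7); meets PZ at B = (236/1001, 2655/1001)
B = P + t·(Z−P) with t = 135/143

t = 135/143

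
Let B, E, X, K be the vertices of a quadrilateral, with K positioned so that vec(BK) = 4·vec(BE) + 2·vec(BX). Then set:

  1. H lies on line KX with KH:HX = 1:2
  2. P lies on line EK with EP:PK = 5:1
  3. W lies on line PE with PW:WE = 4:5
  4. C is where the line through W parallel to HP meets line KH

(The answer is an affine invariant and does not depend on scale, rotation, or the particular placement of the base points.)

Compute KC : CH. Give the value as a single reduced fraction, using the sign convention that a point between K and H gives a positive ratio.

Choose coordinates B = (0, 0), E = (1, 0), X = (0, 1), K = (4, 2).
1. H lies on line KX with KH:HX = 1:2 ⇒ H = (8/3, 5/3)
2. P lies on line EK with EP:PK = 5:1 ⇒ P = (7/2, 5/3)
3. W lies on line PE with PW:WE = 4:5 ⇒ W = (43/18, 25/27)
4. C is where the line through W parallel to HP meets line KH ⇒ C = (-8/27, 25/27)
C = K + t·(H−K) with t = 29/9, so KC:CH = t:(1−t) = 29/9:-20/9

KC:CH = -29/20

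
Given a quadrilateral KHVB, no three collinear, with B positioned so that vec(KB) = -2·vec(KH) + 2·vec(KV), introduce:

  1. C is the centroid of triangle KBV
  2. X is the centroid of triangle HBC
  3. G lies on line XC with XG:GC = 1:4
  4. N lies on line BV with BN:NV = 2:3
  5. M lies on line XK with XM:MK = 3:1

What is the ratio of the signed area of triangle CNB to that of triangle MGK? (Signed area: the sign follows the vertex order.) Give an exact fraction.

Choose coordinates K = (0, 0), H = (1, 0), V = (0, 1), B = (-2, 2).
1. C is the centroid of triangle KBV ⇒ C = (-2/3, 1)
2. X is the centroid of triangle HBC ⇒ X = (-5/9, 1)
3. G lies on line XC with XG:GC = 1:4 ⇒ G = (-26/45, 1)
4. N lies on line BV with BN:NV = 2:3 ⇒ N = (-6/5, 8/5)
5. M lies on line XK with XM:MK = 3:1 ⇒ M = (-5/36, 1/4)
2·[CNB] = 4/15, 2·[MGK] = 1/180
[CNB]:[MGK] = 4/15:1/180 = 48

[CNB]:[MGK] = 48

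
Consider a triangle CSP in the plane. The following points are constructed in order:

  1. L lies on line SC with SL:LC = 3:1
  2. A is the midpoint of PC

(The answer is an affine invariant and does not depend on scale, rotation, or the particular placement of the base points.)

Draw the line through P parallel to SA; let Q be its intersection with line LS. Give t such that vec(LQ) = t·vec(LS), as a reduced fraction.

t = 7/3

Work in coordinates with C = (0, 0), S = (1, 0), P = (0, 1).
1. L lies on line SC with SL:LC = 3:1 ⇒ L = (1/4, 0)
2. A is the midpoint of PC ⇒ A = (0, 1/2)
through P parallel to SA: direction (-1, 1/2); meets LS at Q = (2, 0)
Q = L + t·(S−L) with t = 7/3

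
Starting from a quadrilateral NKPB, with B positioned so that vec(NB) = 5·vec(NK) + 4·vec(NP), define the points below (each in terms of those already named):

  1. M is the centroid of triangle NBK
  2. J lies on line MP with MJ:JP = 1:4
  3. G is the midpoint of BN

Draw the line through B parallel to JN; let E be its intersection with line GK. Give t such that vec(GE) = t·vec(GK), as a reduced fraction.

Set N = (0, 0), K = (1, 0), P = (0, 1), B = (5, 4); any affine frame gives the same invariant.
1. M is the centroid of triangle NBK ⇒ M = (2, 4/3)
2. J lies on line MP with MJ:JP = 1:4 ⇒ J = (8/5, 19/15)
3. G is the midpoint of BN ⇒ G = (5/2, 2)
through B parallel to JN: direction (-8/5, -19/15); meets GK at E = (33/13, 80/39)
E = G + t·(K−G) with t = -1/39

t = -1/39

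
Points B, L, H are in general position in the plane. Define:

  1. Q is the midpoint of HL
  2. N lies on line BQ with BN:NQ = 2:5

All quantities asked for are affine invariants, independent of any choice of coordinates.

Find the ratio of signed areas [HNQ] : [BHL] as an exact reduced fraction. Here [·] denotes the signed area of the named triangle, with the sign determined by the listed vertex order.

Work in coordinates with B = (0, 0), L = (1, 0), H = (0, 1).
1. Q is the midpoint of HL ⇒ Q = (1/2, 1/2)
2. N lies on line BQ with BN:NQ = 2:5 ⇒ N = (1/7, 1/7)
2·[HNQ] = 5/14, 2·[BHL] = -1
[HNQ]:[BHL] = 5/14:-1 = -5/14

[HNQ]:[BHL] = -5/14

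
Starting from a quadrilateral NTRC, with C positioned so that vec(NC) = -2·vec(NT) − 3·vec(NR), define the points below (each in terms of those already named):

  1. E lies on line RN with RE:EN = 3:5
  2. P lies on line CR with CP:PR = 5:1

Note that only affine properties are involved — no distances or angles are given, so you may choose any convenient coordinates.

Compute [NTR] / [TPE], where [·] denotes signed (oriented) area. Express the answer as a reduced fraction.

[NTR]:[TPE] = -2

Assign N = (0, 0), T = (1, 0), R = (0, 1), C = (-2, -3) — the answer is frame-independent, so this choice is without loss of generality.
1. E lies on line RN with RE:EN = 3:5 ⇒ E = (0, 5/8)
2. P lies on line CR with CP:PR = 5:1 ⇒ P = (-1/3, 1/3)
2·[NTR] = 1, 2·[TPE] = -1/2
[NTR]:[TPE] = 1:-1/2 = -2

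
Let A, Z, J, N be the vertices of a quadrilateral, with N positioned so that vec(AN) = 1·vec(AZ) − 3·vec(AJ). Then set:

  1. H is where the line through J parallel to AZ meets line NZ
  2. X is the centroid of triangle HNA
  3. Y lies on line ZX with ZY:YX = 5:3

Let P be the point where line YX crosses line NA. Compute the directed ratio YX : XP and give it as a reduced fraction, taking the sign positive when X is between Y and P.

Work in coordinates with A = (0, 0), Z = (1, 0), J = (0, 1), N = (1, -3).
1. H is where the line through J parallel to AZ meets line NZ ⇒ H = (1, 1)
2. X is the centroid of triangle HNA ⇒ X = (2/3, -2/3)
3. Y lies on line ZX with ZY:YX = 5:3 ⇒ Y = (19/24, -5/12)
line YX meets NA at P = (2/5, -6/5)
X = Y + t·(P−Y) with t = 15/47, so YX:XP = 15/47:32/47

YX:XP = 15/32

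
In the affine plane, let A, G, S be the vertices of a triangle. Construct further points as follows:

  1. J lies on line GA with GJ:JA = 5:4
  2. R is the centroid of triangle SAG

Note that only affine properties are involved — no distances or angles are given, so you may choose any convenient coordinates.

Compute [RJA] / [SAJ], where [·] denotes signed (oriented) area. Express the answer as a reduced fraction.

[RJA]:[SAJ] = -1/3

Set A = (0, 0), G = (1, 0), S = (0, 1); any affine frame gives the same invariant.
1. J lies on line GA with GJ:JA = 5:4 ⇒ J = (4/9, 0)
2. R is the centroid of triangle SAG ⇒ R = (1/3, 1/3)
2·[RJA] = -4/27, 2·[SAJ] = 4/9
[RJA]:[SAJ] = -4/27:4/9 = -1/3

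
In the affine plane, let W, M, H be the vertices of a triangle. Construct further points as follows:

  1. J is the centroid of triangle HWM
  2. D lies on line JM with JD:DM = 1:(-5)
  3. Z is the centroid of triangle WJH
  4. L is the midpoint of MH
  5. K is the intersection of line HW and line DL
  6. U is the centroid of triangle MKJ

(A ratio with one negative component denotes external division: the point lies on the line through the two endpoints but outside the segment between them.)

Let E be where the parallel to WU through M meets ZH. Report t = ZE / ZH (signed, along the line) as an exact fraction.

t = -88/59

Set W = (0, 0), M = (1, 0), H = (0, 1); any affine frame gives the same invariant.
1. J is the centroid of triangle HWM ⇒ J = (1/3, 1/3)
2. D lies on line JM with JD:DM = 1:(-5) ⇒ D = (1/6, 5/12)
3. Z is the centroid of triangle WJH ⇒ Z = (1/9, 4/9)
4. L is the midpoint of MH ⇒ L = (1/2, 1/2)
5. K is the intersection of line HW and line DL ⇒ K = (0, 3/8)
6. U is the centroid of triangle MKJ ⇒ U = (4/9, 17/72)
through M parallel to WU: direction (4/9, 17/72); meets ZH at E = (49/177, -68/177)
E = Z + t·(H−Z) with t = -88/59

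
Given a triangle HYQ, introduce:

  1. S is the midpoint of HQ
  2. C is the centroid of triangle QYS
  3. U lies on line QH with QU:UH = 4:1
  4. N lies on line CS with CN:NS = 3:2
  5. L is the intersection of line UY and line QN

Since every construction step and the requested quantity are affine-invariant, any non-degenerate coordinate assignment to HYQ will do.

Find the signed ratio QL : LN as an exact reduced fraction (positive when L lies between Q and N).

QL:LN = -120/49

Assign H = (0, 0), Y = (1, 0), Q = (0, 1) — the answer is frame-independent, so this choice is without loss of generality.
1. S is the midpoint of HQ ⇒ S = (0, 1/2)
2. C is the centroid of triangle QYS ⇒ C = (1/3, 1/2)
3. U lies on line QH with QU:UH = 4:1 ⇒ U = (0, 1/5)
4. N lies on line CS with CN:NS = 3:2 ⇒ N = (2/15, 1/2)
5. L is the intersection of line UY and line QN ⇒ L = (16/71, 11/71)
L = Q + t·(N−Q) with t = 120/71, so QL:LN = t:(1−t) = 120/71:-49/71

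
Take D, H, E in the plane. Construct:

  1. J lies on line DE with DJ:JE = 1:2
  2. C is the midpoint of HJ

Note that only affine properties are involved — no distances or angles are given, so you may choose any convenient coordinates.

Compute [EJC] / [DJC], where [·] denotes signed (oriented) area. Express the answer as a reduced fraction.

[EJC]:[DJC] = -2

Assign D = (0, 0), H = (1, 0), E = (0, 1) — the answer is frame-independent, so this choice is without loss of generality.
1. J lies on line DE with DJ:JE = 1:2 ⇒ J = (0, 1/3)
2. C is the midpoint of HJ ⇒ C = (1/2, 1/6)
2·[EJC] = 1/3, 2·[DJC] = -1/6
[EJC]:[DJC] = 1/3:-1/6 = -2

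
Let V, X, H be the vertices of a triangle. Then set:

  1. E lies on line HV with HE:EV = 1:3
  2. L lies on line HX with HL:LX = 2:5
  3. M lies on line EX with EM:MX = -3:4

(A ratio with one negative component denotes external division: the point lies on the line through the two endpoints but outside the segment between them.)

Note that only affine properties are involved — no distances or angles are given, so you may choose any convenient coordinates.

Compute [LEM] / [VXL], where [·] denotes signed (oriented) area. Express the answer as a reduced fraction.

Set V = (0, 0), X = (1, 0), H = (0, 1); any affine frame gives the same invariant.
1. E lies on line HV with HE:EV = 1:3 ⇒ E = (0, 3/4)
2. L lies on line HX with HL:LX = 2:5 ⇒ L = (2/7, 5/7)
3. M lies on line EX with EM:MX = -3:4 ⇒ M = (-3, 3)
2·[LEM] = -15/28, 2·[VXL] = 5/7
[LEM]:[VXL] = -15/28:5/7 = -3/4

[LEM]:[VXL] = -3/4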